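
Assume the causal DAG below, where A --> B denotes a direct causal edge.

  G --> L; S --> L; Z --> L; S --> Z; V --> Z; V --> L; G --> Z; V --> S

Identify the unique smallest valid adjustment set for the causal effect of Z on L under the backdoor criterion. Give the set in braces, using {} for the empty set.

{G, S, V}

Variables eligible for adjustment (non-descendants of Z, excluding Z and L): {G, S, V}.
Backdoor paths from Z to L:
  P1: Z <- V -> S -> L
  P2: Z <- V -> L
  P3: Z <- G -> L
  P4: Z <- S <- V -> L
  P5: Z <- S -> L
The empty set is not sufficient: P1 (Z <- V -> S -> L) has no collider blocking it and no conditioned non-collider, so it is open.
Try {G, S, V}:
  P1: blocked at fork node V ∈ conditioning set.
  P2: blocked at fork node V ∈ conditioning set.
  P3: blocked at fork node G ∈ conditioning set.
  P4: blocked at chain node S ∈ conditioning set.
  P5: blocked at fork node S ∈ conditioning set.
{G, S, V} contains no descendant of Z and blocks every backdoor path.
Every element of {G, S, V} is needed (dropping G leaves P3 open; dropping S leaves P5 open; dropping V leaves P2 open), so no proper subset is valid.
Among all size-3 subsets of the eligible variables, only {G, S, V} blocks every backdoor path, so it is the unique smallest valid adjustment set.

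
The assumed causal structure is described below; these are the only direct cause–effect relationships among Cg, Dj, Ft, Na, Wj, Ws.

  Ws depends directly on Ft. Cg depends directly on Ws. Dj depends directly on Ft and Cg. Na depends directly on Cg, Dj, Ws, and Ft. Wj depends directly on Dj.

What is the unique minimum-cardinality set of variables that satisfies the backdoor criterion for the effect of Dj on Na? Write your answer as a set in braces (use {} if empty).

{Cg, Ft}

Variables eligible for adjustment (non-descendants of Dj, excluding Dj and Na): {Cg, Ft, Ws}.
Backdoor paths from Dj to Na:
  P1: Dj <- Ft -> Ws -> Cg -> Na
  P2: Dj <- Ft -> Ws -> Na
  P3: Dj <- Ft -> Na
  P4: Dj <- Cg <- Ws <- Ft -> Na
  P5: Dj <- Cg <- Ws -> Na
  P6: Dj <- Cg -> Na
The empty set is not sufficient: P1 (Dj <- Ft -> Ws -> Cg -> Na) has no collider blocking it and no conditioned non-collider, so it is open.
Try {Cg, Ft}:
  P1: blocked at fork node Ft ∈ conditioning set.
  P2: blocked at fork node Ft ∈ conditioning set.
  P3: blocked at fork node Ft ∈ conditioning set.
  P4: blocked at chain node Cg ∈ conditioning set.
  P5: blocked at chain node Cg ∈ conditioning set.
  P6: blocked at fork node Cg ∈ conditioning set.
{Cg, Ft} contains no descendant of Dj and blocks every backdoor path.
Every element of {Cg, Ft} is needed (dropping Cg leaves P5 open; dropping Ft leaves P2 open), so no proper subset is valid.
Among all size-2 subsets of the eligible variables, only {Cg, Ft} blocks every backdoor path, so it is the unique smallest valid adjustment set.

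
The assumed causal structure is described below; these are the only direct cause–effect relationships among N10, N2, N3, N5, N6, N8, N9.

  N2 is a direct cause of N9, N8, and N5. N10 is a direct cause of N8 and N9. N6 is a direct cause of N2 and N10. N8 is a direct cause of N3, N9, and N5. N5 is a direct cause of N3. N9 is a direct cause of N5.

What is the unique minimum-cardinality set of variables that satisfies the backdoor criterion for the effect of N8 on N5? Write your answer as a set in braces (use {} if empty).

Variables eligible for adjustment (non-descendants of N8, excluding N8 and N5): {N10, N2, N6}.
Backdoor paths from N8 to N5:
  P1: N8 <- N10 <- N6 -> N2 -> N9 -> N5
  P2: N8 <- N10 <- N6 -> N2 -> N5
  P3: N8 <- N10 -> N9 <- N2 -> N5
  P4: N8 <- N10 -> N9 -> N5
  P5: N8 <- N2 <- N6 -> N10 -> N9 -> N5
  P6: N8 <- N2 -> N9 -> N5
  P7: N8 <- N2 -> N5
The empty set is not sufficient: P1 (N8 <- N10 <- N6 -> N2 -> N9 -> N5) has no collider blocking it and no conditioned non-collider, so it is open.
Try {N10, N2}:
  P1: blocked at chain node N10 ∈ conditioning set.
  P2: blocked at chain node N10 ∈ conditioning set.
  P3: blocked at fork node N10 ∈ conditioning set.
  P4: blocked at fork node N10 ∈ conditioning set.
  P5: blocked at chain node N2 ∈ conditioning set.
  P6: blocked at fork node N2 ∈ conditioning set.
  P7: blocked at fork node N2 ∈ conditioning set.
{N10, N2} contains no descendant of N8 and blocks every backdoor path.
Every element of {N10, N2} is needed (dropping N10 leaves P4 open; dropping N2 leaves P6 open), so no proper subset is valid.
Among all size-2 subsets of the eligible variables, only {N10, N2} blocks every backdoor path, so it is the unique smallest valid adjustment set.

{N10, N2}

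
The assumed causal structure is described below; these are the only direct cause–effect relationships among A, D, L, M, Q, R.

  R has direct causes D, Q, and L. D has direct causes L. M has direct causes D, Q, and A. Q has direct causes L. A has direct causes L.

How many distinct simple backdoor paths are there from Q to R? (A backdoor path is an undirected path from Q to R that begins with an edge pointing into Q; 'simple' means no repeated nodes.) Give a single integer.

3

A backdoor path from Q to R is any simple undirected path whose first edge points into Q (i.e. leaves Q via a parent).
Parents of Q: {L}.
Enumerating:
  P1: Q <- L -> A -> M <- D -> R
  P2: Q <- L -> D -> R
  P3: Q <- L -> R
That exhausts the simple backdoor paths. Count: 3.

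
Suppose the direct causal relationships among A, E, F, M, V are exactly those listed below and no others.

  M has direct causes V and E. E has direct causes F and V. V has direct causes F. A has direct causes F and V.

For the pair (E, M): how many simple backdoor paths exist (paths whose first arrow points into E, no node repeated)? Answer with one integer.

A backdoor path from E to M is any simple undirected path whose first edge points into E (i.e. leaves E via a parent).
Parents of E: {F, V}.
Enumerating:
  P1: E <- F -> V -> M
  P2: E <- F -> A <- V -> M
  P3: E <- V -> M
That exhausts the simple backdoor paths. Count: 3.

3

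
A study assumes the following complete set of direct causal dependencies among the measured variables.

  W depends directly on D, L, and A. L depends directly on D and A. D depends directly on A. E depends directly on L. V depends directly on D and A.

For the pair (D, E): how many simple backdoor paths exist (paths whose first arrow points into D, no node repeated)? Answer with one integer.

A backdoor path from D to E is any simple undirected path whose first edge points into D (i.e. leaves D via a parent).
Parents of D: {A}.
Enumerating:
  P1: D <- A -> L -> E
  P2: D <- A -> W <- L -> E
That exhausts the simple backdoor paths. Count: 2.

2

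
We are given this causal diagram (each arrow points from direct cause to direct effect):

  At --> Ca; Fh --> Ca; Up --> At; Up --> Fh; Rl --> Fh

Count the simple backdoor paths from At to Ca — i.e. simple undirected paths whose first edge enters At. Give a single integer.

1

A backdoor path from At to Ca is any simple undirected path whose first edge points into At (i.e. leaves At via a parent).
Parents of At: {Up}.
Enumerating:
  P1: At <- Up -> Fh -> Ca
That exhausts the simple backdoor paths. Count: 1.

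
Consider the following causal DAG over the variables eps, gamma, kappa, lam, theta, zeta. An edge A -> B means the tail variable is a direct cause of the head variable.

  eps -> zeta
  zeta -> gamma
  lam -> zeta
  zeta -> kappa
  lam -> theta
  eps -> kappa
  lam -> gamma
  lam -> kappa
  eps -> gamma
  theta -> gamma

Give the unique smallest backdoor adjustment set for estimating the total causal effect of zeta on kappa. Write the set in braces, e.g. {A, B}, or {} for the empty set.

{eps, lam}

Variables eligible for adjustment (non-descendants of zeta, excluding zeta and kappa): {eps, lam, theta}.
Backdoor paths from zeta to kappa:
  P1: zeta <- lam -> kappa
  P2: zeta <- lam -> theta -> gamma <- eps -> kappa
  P3: zeta <- lam -> gamma <- eps -> kappa
  P4: zeta <- eps -> kappa
  P5: zeta <- eps -> gamma <- lam -> kappa
  P6: zeta <- eps -> gamma <- theta <- lam -> kappa
The empty set is not sufficient: P1 (zeta <- lam -> kappa) has no collider blocking it and no conditioned non-collider, so it is open.
Try {eps, lam}:
  P1: blocked at fork node lam ∈ conditioning set.
  P2: blocked at fork node lam ∈ conditioning set.
  P3: blocked at fork node lam ∈ conditioning set.
  P4: blocked at fork node eps ∈ conditioning set.
  P5: blocked at fork node eps ∈ conditioning set.
  P6: blocked at fork node eps ∈ conditioning set.
{eps, lam} contains no descendant of zeta and blocks every backdoor path.
Every element of {eps, lam} is needed (dropping eps leaves P4 open; dropping lam leaves P1 open), so no proper subset is valid.
Among all size-2 subsets of the eligible variables, only {eps, lam} blocks every backdoor path, so it is the unique smallest valid adjustment set.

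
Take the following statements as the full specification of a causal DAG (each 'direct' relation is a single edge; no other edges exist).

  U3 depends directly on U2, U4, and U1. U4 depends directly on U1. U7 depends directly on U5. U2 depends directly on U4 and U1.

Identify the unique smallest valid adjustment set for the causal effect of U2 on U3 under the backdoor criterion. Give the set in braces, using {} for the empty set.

Variables eligible for adjustment (non-descendants of U2, excluding U2 and U3): {U1, U4, U5, U7}.
Backdoor paths from U2 to U3:
  P1: U2 <- U1 -> U4 -> U3
  P2: U2 <- U1 -> U3
  P3: U2 <- U4 <- U1 -> U3
  P4: U2 <- U4 -> U3
The empty set is not sufficient: P1 (U2 <- U1 -> U4 -> U3) has no collider blocking it and no conditioned non-collider, so it is open.
Try {U1, U4}:
  P1: blocked at fork node U1 ∈ conditioning set.
  P2: blocked at fork node U1 ∈ conditioning set.
  P3: blocked at chain node U4 ∈ conditioning set.
  P4: blocked at fork node U4 ∈ conditioning set.
{U1, U4} contains no descendant of U2 and blocks every backdoor path.
Every element of {U1, U4} is needed (dropping U1 leaves P2 open; dropping U4 leaves P4 open), so no proper subset is valid.
Among all size-2 subsets of the eligible variables, only {U1, U4} blocks every backdoor path, so it is the unique smallest valid adjustment set.

{U1, U4}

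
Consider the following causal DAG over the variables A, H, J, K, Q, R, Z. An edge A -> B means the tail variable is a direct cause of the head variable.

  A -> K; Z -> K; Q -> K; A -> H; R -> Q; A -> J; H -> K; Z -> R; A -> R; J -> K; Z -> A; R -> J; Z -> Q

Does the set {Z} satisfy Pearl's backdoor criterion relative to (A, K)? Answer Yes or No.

Backdoor paths from A to K (paths whose first edge points into A):
  P1: A <- Z -> R -> J -> K
  P2: A <- Z -> R -> Q -> K
  P3: A <- Z -> Q <- R -> J -> K
  P4: A <- Z -> Q -> K
  P5: A <- Z -> K
Condition 1 (no descendant of A in the set): holds — descendants of A are {H, J, K, Q, R}; none are in {Z}.
Condition 2 (every backdoor path blocked by {Z}):
  P1: blocked at fork node Z ∈ conditioning set.
  P2: blocked at fork node Z ∈ conditioning set.
  P3: blocked at fork node Z ∈ conditioning set.
  P4: blocked at fork node Z ∈ conditioning set.
  P5: blocked at fork node Z ∈ conditioning set.
{Z} satisfies the backdoor criterion.

Yes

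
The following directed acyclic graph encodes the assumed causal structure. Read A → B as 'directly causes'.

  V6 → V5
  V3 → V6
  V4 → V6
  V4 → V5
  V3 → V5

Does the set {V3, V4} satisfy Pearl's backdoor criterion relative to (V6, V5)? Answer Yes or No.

Backdoor paths from V6 to V5 (paths whose first edge points into V6):
  P1: V6 <- V4 -> V5
  P2: V6 <- V3 -> V5
Condition 1 (no descendant of V6 in the set): holds — descendants of V6 are {V5}; none are in {V3, V4}.
Condition 2 (every backdoor path blocked by {V3, V4}):
  P1: blocked at fork node V4 ∈ conditioning set.
  P2: blocked at fork node V3 ∈ conditioning set.
{V3, V4} satisfies the backdoor criterion.

Yes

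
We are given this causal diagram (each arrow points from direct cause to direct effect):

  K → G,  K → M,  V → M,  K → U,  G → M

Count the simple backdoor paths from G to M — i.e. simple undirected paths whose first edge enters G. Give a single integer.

1

A backdoor path from G to M is any simple undirected path whose first edge points into G (i.e. leaves G via a parent).
Parents of G: {K}.
Enumerating:
  P1: G <- K -> M
That exhausts the simple backdoor paths. Count: 1.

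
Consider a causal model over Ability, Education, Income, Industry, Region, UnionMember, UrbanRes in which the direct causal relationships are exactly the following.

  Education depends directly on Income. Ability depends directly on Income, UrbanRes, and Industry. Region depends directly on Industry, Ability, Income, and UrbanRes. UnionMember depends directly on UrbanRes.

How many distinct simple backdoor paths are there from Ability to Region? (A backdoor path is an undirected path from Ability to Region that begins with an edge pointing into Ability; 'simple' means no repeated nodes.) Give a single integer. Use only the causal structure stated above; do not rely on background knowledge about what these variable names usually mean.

A backdoor path from Ability to Region is any simple undirected path whose first edge points into Ability (i.e. leaves Ability via a parent).
Parents of Ability: {Income, Industry, UrbanRes}.
Enumerating:
  P1: Ability <- Income -> Region
  P2: Ability <- Industry -> Region
  P3: Ability <- UrbanRes -> Region
That exhausts the simple backdoor paths. Count: 3.

3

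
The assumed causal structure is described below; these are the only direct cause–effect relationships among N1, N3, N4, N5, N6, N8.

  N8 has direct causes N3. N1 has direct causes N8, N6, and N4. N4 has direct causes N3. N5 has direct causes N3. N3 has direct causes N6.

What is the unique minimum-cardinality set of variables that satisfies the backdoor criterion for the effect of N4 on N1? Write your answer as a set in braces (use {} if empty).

Variables eligible for adjustment (non-descendants of N4, excluding N4 and N1): {N3, N5, N6, N8}.
Backdoor paths from N4 to N1:
  P1: N4 <- N3 <- N6 -> N1
  P2: N4 <- N3 -> N8 -> N1
The empty set is not sufficient: P1 (N4 <- N3 <- N6 -> N1) has no collider blocking it and no conditioned non-collider, so it is open.
Try {N3}:
  P1: blocked at chain node N3 ∈ conditioning set.
  P2: blocked at fork node N3 ∈ conditioning set.
{N3} contains no descendant of N4 and blocks every backdoor path.
No other singleton works — e.g. {N6} leaves P2 open — so {N3} is the unique smallest valid adjustment set.

{N3}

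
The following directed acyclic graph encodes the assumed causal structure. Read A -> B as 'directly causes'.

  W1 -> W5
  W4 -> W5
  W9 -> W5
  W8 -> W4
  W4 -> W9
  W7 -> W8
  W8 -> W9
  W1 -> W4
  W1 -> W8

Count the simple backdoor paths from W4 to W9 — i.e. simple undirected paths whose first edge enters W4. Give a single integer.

4

A backdoor path from W4 to W9 is any simple undirected path whose first edge points into W4 (i.e. leaves W4 via a parent).
Parents of W4: {W1, W8}.
Enumerating:
  P1: W4 <- W1 -> W8 -> W9
  P2: W4 <- W1 -> W5 <- W9
  P3: W4 <- W8 <- W1 -> W5 <- W9
  P4: W4 <- W8 -> W9
That exhausts the simple backdoor paths. Count: 4.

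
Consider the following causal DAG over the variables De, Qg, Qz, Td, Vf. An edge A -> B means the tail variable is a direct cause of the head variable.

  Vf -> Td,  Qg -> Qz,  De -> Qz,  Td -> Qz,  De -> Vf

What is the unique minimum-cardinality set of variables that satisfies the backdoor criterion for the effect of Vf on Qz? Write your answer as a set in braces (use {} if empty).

{De}

Variables eligible for adjustment (non-descendants of Vf, excluding Vf and Qz): {De, Qg}.
Backdoor paths from Vf to Qz:
  P1: Vf <- De -> Qz
The empty set is not sufficient: P1 (Vf <- De -> Qz) has no collider blocking it and no conditioned non-collider, so it is open.
Try {De}:
  P1: blocked at fork node De ∈ conditioning set.
{De} contains no descendant of Vf and blocks every backdoor path.
No other singleton works — e.g. {Qg} leaves P1 open — so {De} is the unique smallest valid adjustment set.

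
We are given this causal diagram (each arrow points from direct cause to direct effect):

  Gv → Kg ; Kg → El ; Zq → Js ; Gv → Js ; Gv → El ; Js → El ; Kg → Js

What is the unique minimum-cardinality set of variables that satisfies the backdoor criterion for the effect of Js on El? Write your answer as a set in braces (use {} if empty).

Variables eligible for adjustment (non-descendants of Js, excluding Js and El): {Gv, Kg, Zq}.
Backdoor paths from Js to El:
  P1: Js <- Gv -> Kg -> El
  P2: Js <- Gv -> El
  P3: Js <- Kg <- Gv -> El
  P4: Js <- Kg -> El
The empty set is not sufficient: P1 (Js <- Gv -> Kg -> El) has no collider blocking it and no conditioned non-collider, so it is open.
Try {Gv, Kg}:
  P1: blocked at fork node Gv ∈ conditioning set.
  P2: blocked at fork node Gv ∈ conditioning set.
  P3: blocked at chain node Kg ∈ conditioning set.
  P4: blocked at fork node Kg ∈ conditioning set.
{Gv, Kg} contains no descendant of Js and blocks every backdoor path.
Every element of {Gv, Kg} is needed (dropping Gv leaves P2 open; dropping Kg leaves P4 open), so no proper subset is valid.
Among all size-2 subsets of the eligible variables, only {Gv, Kg} blocks every backdoor path, so it is the unique smallest valid adjustment set.

{Gv, Kg}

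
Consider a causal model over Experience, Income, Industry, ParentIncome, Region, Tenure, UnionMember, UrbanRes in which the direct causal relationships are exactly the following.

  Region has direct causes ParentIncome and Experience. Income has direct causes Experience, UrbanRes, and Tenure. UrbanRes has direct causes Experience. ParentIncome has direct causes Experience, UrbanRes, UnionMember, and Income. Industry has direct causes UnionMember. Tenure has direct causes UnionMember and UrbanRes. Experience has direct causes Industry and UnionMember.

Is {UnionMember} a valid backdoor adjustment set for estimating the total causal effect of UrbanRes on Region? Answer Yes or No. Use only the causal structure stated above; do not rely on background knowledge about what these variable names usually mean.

No

Backdoor paths from UrbanRes to Region (paths whose first edge points into UrbanRes):
  P1: UrbanRes <- Experience <- UnionMember -> Tenure -> Income -> ParentIncome -> Region
  P2: UrbanRes <- Experience <- UnionMember -> ParentIncome -> Region
  P3: UrbanRes <- Experience <- Industry <- UnionMember -> Tenure -> Income -> ParentIncome -> Region
  P4: UrbanRes <- Experience <- Industry <- UnionMember -> ParentIncome -> Region
  P5: UrbanRes <- Experience -> Income <- Tenure <- UnionMember -> ParentIncome -> Region
  P6: UrbanRes <- Experience -> Income -> ParentIncome -> Region
  P7: UrbanRes <- Experience -> ParentIncome -> Region
  P8: UrbanRes <- Experience -> Region
Condition 1 (no descendant of UrbanRes in the set): holds — descendants of UrbanRes are {Income, ParentIncome, Region, Tenure}; none are in {UnionMember}.
Condition 2 (every backdoor path blocked by {UnionMember}):
  P1: blocked at fork node UnionMember ∈ conditioning set.
  P2: blocked at fork node UnionMember ∈ conditioning set.
  P3: blocked at fork node UnionMember ∈ conditioning set.
  P4: blocked at fork node UnionMember ∈ conditioning set.
  P5: blocked at collider Income (neither it nor any descendant is in the conditioning set).
  P6: open — no interior node is in the conditioning set.
  P7: open — no interior node is in the conditioning set.
  P8: open — no interior node is in the conditioning set.
{UnionMember} does not satisfy the backdoor criterion.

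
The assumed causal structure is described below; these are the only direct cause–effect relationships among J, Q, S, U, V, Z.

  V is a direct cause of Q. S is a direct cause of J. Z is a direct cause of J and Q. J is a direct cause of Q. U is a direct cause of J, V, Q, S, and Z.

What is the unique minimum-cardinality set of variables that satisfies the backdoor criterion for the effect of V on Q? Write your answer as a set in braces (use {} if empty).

Variables eligible for adjustment (non-descendants of V, excluding V and Q): {J, S, U, Z}.
Backdoor paths from V to Q:
  P1: V <- U -> S -> J <- Z -> Q
  P2: V <- U -> S -> J -> Q
  P3: V <- U -> Z -> J -> Q
  P4: V <- U -> Z -> Q
  P5: V <- U -> J <- Z -> Q
  P6: V <- U -> J -> Q
  P7: V <- U -> Q
The empty set is not sufficient: P2 (V <- U -> S -> J -> Q) has no collider blocking it and no conditioned non-collider, so it is open.
Try {U}:
  P1: blocked at fork node U ∈ conditioning set.
  P2: blocked at fork node U ∈ conditioning set.
  P3: blocked at fork node U ∈ conditioning set.
  P4: blocked at fork node U ∈ conditioning set.
  P5: blocked at fork node U ∈ conditioning set.
  P6: blocked at fork node U ∈ conditioning set.
  P7: blocked at fork node U ∈ conditioning set.
{U} contains no descendant of V and blocks every backdoor path.
No other singleton works — e.g. {S} leaves P3 open — so {U} is the unique smallest valid adjustment set.

{U}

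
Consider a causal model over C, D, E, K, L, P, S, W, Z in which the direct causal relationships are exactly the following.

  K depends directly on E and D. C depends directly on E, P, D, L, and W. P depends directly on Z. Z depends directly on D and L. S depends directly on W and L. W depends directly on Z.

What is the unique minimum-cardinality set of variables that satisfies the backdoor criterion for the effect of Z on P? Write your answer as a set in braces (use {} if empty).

{}

Variables eligible for adjustment (non-descendants of Z, excluding Z and P): {D, E, K, L}.
Backdoor paths from Z to P:
  P1: Z <- D -> K <- E -> C <- P
  P2: Z <- D -> C <- P
  P3: Z <- L -> C <- P
  P4: Z <- L -> S <- W -> C <- P
Each backdoor path contains an unconditioned collider, so every path is already blocked with the empty conditioning set:
  P1: blocked at collider K (neither it nor any descendant is in the conditioning set).
  P2: blocked at collider C (neither it nor any descendant is in the conditioning set).
  P3: blocked at collider C (neither it nor any descendant is in the conditioning set).
  P4: blocked at collider S (neither it nor any descendant is in the conditioning set).
The empty set is therefore the unique smallest valid set.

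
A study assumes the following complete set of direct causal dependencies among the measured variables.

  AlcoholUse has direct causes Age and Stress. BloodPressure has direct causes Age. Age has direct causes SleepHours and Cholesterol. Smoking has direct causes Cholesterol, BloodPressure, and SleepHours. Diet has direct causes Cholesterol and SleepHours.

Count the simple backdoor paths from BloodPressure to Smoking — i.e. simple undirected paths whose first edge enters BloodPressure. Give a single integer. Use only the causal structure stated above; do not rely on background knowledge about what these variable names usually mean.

A backdoor path from BloodPressure to Smoking is any simple undirected path whose first edge points into BloodPressure (i.e. leaves BloodPressure via a parent).
Parents of BloodPressure: {Age}.
Enumerating:
  P1: BloodPressure <- Age <- SleepHours -> Diet <- Cholesterol -> Smoking
  P2: BloodPressure <- Age <- SleepHours -> Smoking
  P3: BloodPressure <- Age <- Cholesterol -> Diet <- SleepHours -> Smoking
  P4: BloodPressure <- Age <- Cholesterol -> Smoking
That exhausts the simple backdoor paths. Count: 4.

4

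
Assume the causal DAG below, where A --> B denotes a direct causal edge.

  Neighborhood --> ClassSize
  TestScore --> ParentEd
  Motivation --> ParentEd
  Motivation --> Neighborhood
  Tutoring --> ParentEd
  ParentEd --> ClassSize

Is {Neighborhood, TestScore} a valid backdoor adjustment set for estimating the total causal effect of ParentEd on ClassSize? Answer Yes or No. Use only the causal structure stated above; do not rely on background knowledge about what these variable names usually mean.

Backdoor paths from ParentEd to ClassSize (paths whose first edge points into ParentEd):
  P1: ParentEd <- Motivation -> Neighborhood -> ClassSize
Condition 1 (no descendant of ParentEd in the set): holds — descendants of ParentEd are {ClassSize}; none are in {Neighborhood, TestScore}.
Condition 2 (every backdoor path blocked by {Neighborhood, TestScore}):
  P1: blocked at chain node Neighborhood ∈ conditioning set.
{Neighborhood, TestScore} satisfies the backdoor criterion.

Yes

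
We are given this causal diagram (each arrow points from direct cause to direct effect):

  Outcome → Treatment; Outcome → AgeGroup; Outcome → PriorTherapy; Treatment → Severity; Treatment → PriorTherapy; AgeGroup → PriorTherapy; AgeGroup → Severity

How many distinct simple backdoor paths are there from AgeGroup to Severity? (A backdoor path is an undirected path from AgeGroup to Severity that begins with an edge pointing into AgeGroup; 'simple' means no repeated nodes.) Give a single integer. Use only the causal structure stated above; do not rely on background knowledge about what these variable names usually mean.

2

A backdoor path from AgeGroup to Severity is any simple undirected path whose first edge points into AgeGroup (i.e. leaves AgeGroup via a parent).
Parents of AgeGroup: {Outcome}.
Enumerating:
  P1: AgeGroup <- Outcome -> Treatment -> Severity
  P2: AgeGroup <- Outcome -> PriorTherapy <- Treatment -> Severity
That exhausts the simple backdoor paths. Count: 2.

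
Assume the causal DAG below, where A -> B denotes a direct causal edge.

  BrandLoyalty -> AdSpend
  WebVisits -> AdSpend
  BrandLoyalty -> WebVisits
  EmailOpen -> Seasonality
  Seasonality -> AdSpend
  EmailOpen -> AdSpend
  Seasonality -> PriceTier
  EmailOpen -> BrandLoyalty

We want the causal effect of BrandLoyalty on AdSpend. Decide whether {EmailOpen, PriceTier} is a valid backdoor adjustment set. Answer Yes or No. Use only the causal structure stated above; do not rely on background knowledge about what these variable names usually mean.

Yes

Backdoor paths from BrandLoyalty to AdSpend (paths whose first edge points into BrandLoyalty):
  P1: BrandLoyalty <- EmailOpen -> Seasonality -> AdSpend
  P2: BrandLoyalty <- EmailOpen -> AdSpend
Condition 1 (no descendant of BrandLoyalty in the set): holds — descendants of BrandLoyalty are {AdSpend, WebVisits}; none are in {EmailOpen, PriceTier}.
Condition 2 (every backdoor path blocked by {EmailOpen, PriceTier}):
  P1: blocked at fork node EmailOpen ∈ conditioning set.
  P2: blocked at fork node EmailOpen ∈ conditioning set.
{EmailOpen, PriceTier} satisfies the backdoor criterion.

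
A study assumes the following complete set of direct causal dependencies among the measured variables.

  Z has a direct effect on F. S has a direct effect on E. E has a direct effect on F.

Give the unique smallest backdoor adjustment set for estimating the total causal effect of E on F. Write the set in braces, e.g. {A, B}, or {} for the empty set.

Variables eligible for adjustment (non-descendants of E, excluding E and F): {S, Z}.
Backdoor paths from E to F:
  (none)
With no backdoor paths the empty set already satisfies the criterion, and it is trivially minimal.

{}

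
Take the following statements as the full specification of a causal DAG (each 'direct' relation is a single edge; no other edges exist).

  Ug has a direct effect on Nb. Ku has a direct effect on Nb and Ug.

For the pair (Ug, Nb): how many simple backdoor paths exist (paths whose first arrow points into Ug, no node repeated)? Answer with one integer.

1

A backdoor path from Ug to Nb is any simple undirected path whose first edge points into Ug (i.e. leaves Ug via a parent).
Parents of Ug: {Ku}.
Enumerating:
  P1: Ug <- Ku -> Nb
That exhausts the simple backdoor paths. Count: 1.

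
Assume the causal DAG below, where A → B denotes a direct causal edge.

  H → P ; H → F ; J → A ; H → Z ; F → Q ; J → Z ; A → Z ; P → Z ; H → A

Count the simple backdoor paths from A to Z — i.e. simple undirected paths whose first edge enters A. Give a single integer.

A backdoor path from A to Z is any simple undirected path whose first edge points into A (i.e. leaves A via a parent).
Parents of A: {H, J}.
Enumerating:
  P1: A <- H -> P -> Z
  P2: A <- H -> Z
  P3: A <- J -> Z
That exhausts the simple backdoor paths. Count: 3.

3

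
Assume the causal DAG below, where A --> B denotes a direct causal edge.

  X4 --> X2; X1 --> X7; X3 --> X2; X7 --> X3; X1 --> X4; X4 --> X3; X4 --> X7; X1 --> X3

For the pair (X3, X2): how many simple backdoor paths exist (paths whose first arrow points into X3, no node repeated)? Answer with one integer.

5

A backdoor path from X3 to X2 is any simple undirected path whose first edge points into X3 (i.e. leaves X3 via a parent).
Parents of X3: {X1, X4, X7}.
Enumerating:
  P1: X3 <- X1 -> X4 -> X2
  P2: X3 <- X1 -> X7 <- X4 -> X2
  P3: X3 <- X4 -> X2
  P4: X3 <- X7 <- X1 -> X4 -> X2
  P5: X3 <- X7 <- X4 -> X2
That exhausts the simple backdoor paths. Count: 5.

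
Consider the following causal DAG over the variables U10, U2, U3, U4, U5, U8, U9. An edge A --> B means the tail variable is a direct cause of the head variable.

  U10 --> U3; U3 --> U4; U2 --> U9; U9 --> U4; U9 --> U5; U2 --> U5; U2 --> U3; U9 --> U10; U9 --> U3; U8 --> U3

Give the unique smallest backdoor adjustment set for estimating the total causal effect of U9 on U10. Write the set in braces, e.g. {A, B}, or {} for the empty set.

Variables eligible for adjustment (non-descendants of U9, excluding U9 and U10): {U2, U8}.
Backdoor paths from U9 to U10:
  P1: U9 <- U2 -> U3 <- U10
Each backdoor path contains an unconditioned collider, so every path is already blocked with the empty conditioning set:
  P1: blocked at collider U3 (neither it nor any descendant is in the conditioning set).
The empty set is therefore the unique smallest valid set.

{}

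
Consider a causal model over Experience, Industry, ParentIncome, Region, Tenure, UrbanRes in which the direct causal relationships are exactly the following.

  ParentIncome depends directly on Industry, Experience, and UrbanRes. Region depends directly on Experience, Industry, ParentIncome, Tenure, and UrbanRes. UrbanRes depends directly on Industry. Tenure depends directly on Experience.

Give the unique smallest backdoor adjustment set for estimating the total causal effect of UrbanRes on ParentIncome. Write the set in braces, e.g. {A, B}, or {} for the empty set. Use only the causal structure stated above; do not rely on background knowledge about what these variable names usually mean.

{Industry}

Variables eligible for adjustment (non-descendants of UrbanRes, excluding UrbanRes and ParentIncome): {Experience, Industry, Tenure}.
Backdoor paths from UrbanRes to ParentIncome:
  P1: UrbanRes <- Industry -> ParentIncome
  P2: UrbanRes <- Industry -> Region <- Experience -> ParentIncome
  P3: UrbanRes <- Industry -> Region <- ParentIncome
  P4: UrbanRes <- Industry -> Region <- Tenure <- Experience -> ParentIncome
The empty set is not sufficient: P1 (UrbanRes <- Industry -> ParentIncome) has no collider blocking it and no conditioned non-collider, so it is open.
Try {Industry}:
  P1: blocked at fork node Industry ∈ conditioning set.
  P2: blocked at fork node Industry ∈ conditioning set.
  P3: blocked at fork node Industry ∈ conditioning set.
  P4: blocked at fork node Industry ∈ conditioning set.
{Industry} contains no descendant of UrbanRes and blocks every backdoor path.
No other singleton works — e.g. {Experience} leaves P1 open — so {Industry} is the unique smallest valid adjustment set.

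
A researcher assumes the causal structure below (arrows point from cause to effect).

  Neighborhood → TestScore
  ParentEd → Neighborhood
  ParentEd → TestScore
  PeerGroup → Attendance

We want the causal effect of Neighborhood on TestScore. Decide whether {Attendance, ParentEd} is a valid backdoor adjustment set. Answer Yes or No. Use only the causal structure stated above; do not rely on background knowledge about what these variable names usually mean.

Yes

Backdoor paths from Neighborhood to TestScore (paths whose first edge points into Neighborhood):
  P1: Neighborhood <- ParentEd -> TestScore
Condition 1 (no descendant of Neighborhood in the set): holds — descendants of Neighborhood are {TestScore}; none are in {Attendance, ParentEd}.
Condition 2 (every backdoor path blocked by {Attendance, ParentEd}):
  P1: blocked at fork node ParentEd ∈ conditioning set.
{Attendance, ParentEd} satisfies the backdoor criterion.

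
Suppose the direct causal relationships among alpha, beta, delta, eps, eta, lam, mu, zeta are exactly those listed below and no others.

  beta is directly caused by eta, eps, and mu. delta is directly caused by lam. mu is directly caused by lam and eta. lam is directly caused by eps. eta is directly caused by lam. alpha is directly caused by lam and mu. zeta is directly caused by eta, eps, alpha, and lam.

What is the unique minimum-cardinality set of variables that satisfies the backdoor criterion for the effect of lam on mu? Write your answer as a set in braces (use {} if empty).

{}

Variables eligible for adjustment (non-descendants of lam, excluding lam and mu): {eps}.
Backdoor paths from lam to mu:
  P1: lam <- eps -> zeta <- eta -> mu
  P2: lam <- eps -> zeta <- eta -> beta <- mu
  P3: lam <- eps -> zeta <- alpha <- mu
  P4: lam <- eps -> beta <- eta -> mu
  P5: lam <- eps -> beta <- eta -> zeta <- alpha <- mu
  P6: lam <- eps -> beta <- mu
Each backdoor path contains an unconditioned collider, so every path is already blocked with the empty conditioning set:
  P1: blocked at collider zeta (neither it nor any descendant is in the conditioning set).
  P2: blocked at collider zeta (neither it nor any descendant is in the conditioning set).
  P3: blocked at collider zeta (neither it nor any descendant is in the conditioning set).
  P4: blocked at collider beta (neither it nor any descendant is in the conditioning set).
  P5: blocked at collider beta (neither it nor any descendant is in the conditioning set).
  P6: blocked at collider beta (neither it nor any descendant is in the conditioning set).
The empty set is therefore the unique smallest valid set.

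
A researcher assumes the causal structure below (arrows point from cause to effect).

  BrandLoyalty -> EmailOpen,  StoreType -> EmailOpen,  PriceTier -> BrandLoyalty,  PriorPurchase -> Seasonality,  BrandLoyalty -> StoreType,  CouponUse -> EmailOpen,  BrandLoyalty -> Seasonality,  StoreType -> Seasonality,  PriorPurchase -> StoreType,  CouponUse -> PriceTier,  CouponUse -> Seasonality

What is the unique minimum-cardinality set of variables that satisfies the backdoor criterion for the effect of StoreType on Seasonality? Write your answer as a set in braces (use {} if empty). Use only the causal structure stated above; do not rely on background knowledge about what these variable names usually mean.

Variables eligible for adjustment (non-descendants of StoreType, excluding StoreType and Seasonality): {BrandLoyalty, CouponUse, PriceTier, PriorPurchase}.
Backdoor paths from StoreType to Seasonality:
  P1: StoreType <- BrandLoyalty <- PriceTier <- CouponUse -> Seasonality
  P2: StoreType <- BrandLoyalty -> EmailOpen <- CouponUse -> Seasonality
  P3: StoreType <- BrandLoyalty -> Seasonality
  P4: StoreType <- PriorPurchase -> Seasonality
The empty set is not sufficient: P1 (StoreType <- BrandLoyalty <- PriceTier <- CouponUse -> Seasonality) has no collider blocking it and no conditioned non-collider, so it is open.
Try {BrandLoyalty, PriorPurchase}:
  P1: blocked at chain node BrandLoyalty ∈ conditioning set.
  P2: blocked at fork node BrandLoyalty ∈ conditioning set.
  P3: blocked at fork node BrandLoyalty ∈ conditioning set.
  P4: blocked at fork node PriorPurchase ∈ conditioning set.
{BrandLoyalty, PriorPurchase} contains no descendant of StoreType and blocks every backdoor path.
Every element of {BrandLoyalty, PriorPurchase} is needed (dropping BrandLoyalty leaves P1 open; dropping PriorPurchase leaves P4 open), so no proper subset is valid.
Among all size-2 subsets of the eligible variables, only {BrandLoyalty, PriorPurchase} blocks every backdoor path, so it is the unique smallest valid adjustment set.

{BrandLoyalty, PriorPurchase}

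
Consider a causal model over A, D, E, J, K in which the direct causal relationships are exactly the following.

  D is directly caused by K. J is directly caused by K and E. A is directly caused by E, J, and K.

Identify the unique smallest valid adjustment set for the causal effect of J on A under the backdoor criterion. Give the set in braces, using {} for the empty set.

{E, K}

Variables eligible for adjustment (non-descendants of J, excluding J and A): {D, E, K}.
Backdoor paths from J to A:
  P1: J <- E -> A
  P2: J <- K -> A
The empty set is not sufficient: P1 (J <- E -> A) has no collider blocking it and no conditioned non-collider, so it is open.
Try {E, K}:
  P1: blocked at fork node E ∈ conditioning set.
  P2: blocked at fork node K ∈ conditioning set.
{E, K} contains no descendant of J and blocks every backdoor path.
Every element of {E, K} is needed (dropping E leaves P1 open; dropping K leaves P2 open), so no proper subset is valid.
Among all size-2 subsets of the eligible variables, only {E, K} blocks every backdoor path, so it is the unique smallest valid adjustment set.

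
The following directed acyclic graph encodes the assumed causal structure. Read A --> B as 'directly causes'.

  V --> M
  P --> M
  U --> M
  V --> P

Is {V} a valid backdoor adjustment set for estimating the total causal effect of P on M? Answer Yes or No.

Yes

Backdoor paths from P to M (paths whose first edge points into P):
  P1: P <- V -> M
Condition 1 (no descendant of P in the set): holds — descendants of P are {M}; none are in {V}.
Condition 2 (every backdoor path blocked by {V}):
  P1: blocked at fork node V ∈ conditioning set.
{V} satisfies the backdoor criterion.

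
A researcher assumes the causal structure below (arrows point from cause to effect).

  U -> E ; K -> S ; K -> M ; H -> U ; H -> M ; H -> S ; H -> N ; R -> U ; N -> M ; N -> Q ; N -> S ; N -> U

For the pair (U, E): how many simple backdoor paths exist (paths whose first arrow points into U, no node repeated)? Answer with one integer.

0

A backdoor path from U to E is any simple undirected path whose first edge points into U (i.e. leaves U via a parent).
Parents of U: {H, N, R}.
No simple path from any parent of U reaches E without revisiting U, so there are no backdoor paths.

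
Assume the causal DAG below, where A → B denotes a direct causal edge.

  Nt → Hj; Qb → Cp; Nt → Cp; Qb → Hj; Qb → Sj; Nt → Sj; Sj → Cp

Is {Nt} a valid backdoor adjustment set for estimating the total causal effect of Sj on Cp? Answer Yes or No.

Backdoor paths from Sj to Cp (paths whose first edge points into Sj):
  P1: Sj <- Nt -> Hj <- Qb -> Cp
  P2: Sj <- Nt -> Cp
  P3: Sj <- Qb -> Hj <- Nt -> Cp
  P4: Sj <- Qb -> Cp
Condition 1 (no descendant of Sj in the set): holds — descendants of Sj are {Cp}; none are in {Nt}.
Condition 2 (every backdoor path blocked by {Nt}):
  P1: blocked at fork node Nt ∈ conditioning set.
  P2: blocked at fork node Nt ∈ conditioning set.
  P3: blocked at collider Hj (neither it nor any descendant is in the conditioning set).
  P4: open — no interior node is in the conditioning set.
{Nt} does not satisfy the backdoor criterion.

No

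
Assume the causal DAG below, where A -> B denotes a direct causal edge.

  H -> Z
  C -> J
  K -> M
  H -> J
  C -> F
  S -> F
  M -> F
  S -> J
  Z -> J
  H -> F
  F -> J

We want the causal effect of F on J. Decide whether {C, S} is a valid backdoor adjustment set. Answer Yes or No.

No

Backdoor paths from F to J (paths whose first edge points into F):
  P1: F <- H -> Z -> J
  P2: F <- H -> J
  P3: F <- C -> J
  P4: F <- S -> J
Condition 1 (no descendant of F in the set): holds — descendants of F are {J}; none are in {C, S}.
Condition 2 (every backdoor path blocked by {C, S}):
  P1: open — no interior node is in the conditioning set.
  P2: open — no interior node is in the conditioning set.
  P3: blocked at fork node C ∈ conditioning set.
  P4: blocked at fork node S ∈ conditioning set.
{C, S} does not satisfy the backdoor criterion.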